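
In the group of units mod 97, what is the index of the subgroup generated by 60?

1

Since 60 ∈ (Z/97Z)^×, its order divides φ(97) = 97 − 1 = 96 = 2^5 · 3.
Divisors of 96: 1, 2, 3, 4, 6, 8, 12, 16, 24, 32, 48, 96.
Test each divisor d:
60^1 ≡ 60 (mod 97)
60^2 ≡ 11 (mod 97)
60^3 ≡ 78 (mod 97)
60^4 ≡ 24 (mod 97)
60^6 ≡ 70 (mod 97)
60^8 ≡ 91 (mod 97)
60^12 ≡ 50 (mod 97)
60^16 ≡ 36 (mod 97)
60^24 ≡ 75 (mod 97)
60^32 ≡ 35 (mod 97)
60^48 ≡ 96 (mod 97)
60^96 ≡ 1 (mod 97) ✓
The order of 60 is 96, so the subgroup it generates has 96 elements.
[(Z/97Z)^× : ⟨60⟩] = 96/96 = 1.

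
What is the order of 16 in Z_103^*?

51

ord(16) | φ(103) = 103 − 1 = 102 = 2 · 3 · 17.
Divisors of 102: 1, 2, 3, 6, 17, 34, 51, 102.
Test each divisor d:
16^1 ≡ 16
16^2 ≡ 50
16^3 ≡ 79
16^6 ≡ 61
16^17 ≡ 56
16^34 ≡ 46
16^51 ≡ 1
The smallest such exponent is 51, so the order of 16 is 51.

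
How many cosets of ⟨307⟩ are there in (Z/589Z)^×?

6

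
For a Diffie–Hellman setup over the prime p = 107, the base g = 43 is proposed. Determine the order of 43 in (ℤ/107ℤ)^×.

The order of 43 must divide φ(107) = 107 − 1 = 106 = 2 · 53.
Divisors of 106: 1, 2, 53, 106.
Check 43^d mod 107 for each divisor in increasing order:
43^1 ≡ 43 (mod 107)
43^2 ≡ 30 (mod 107)
43^53 ≡ 106 (mod 107)
43^106 ≡ 1 (mod 107) ✓
Hence ord(43) = 106.

106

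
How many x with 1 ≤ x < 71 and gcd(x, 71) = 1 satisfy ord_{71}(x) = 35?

φ(71) = 71 − 1 = 70 = 2 · 5 · 7.
In a cyclic group of order 70, there are φ(d) elements of order d for each divisor d of 70, and zero for non-divisors.
35 = 5 · 7 divides 70, and φ(35) = 24.

24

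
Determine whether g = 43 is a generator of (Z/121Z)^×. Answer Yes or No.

No

φ(121) = φ(11^2) = 11·(11−1) = 110 = 2 · 5 · 11.
It suffices to check that the order of 43 is not a proper divisor of 110: compute 43^(110/q) for q ∈ {2, 5, 11}.
43^55 ≡ 120 (mod 121)  [q = 2: ≢ 1 ✓]
43^22 ≡ 1 (mod 121)  [q = 5: ≡ 1 ✗]
43^10 ≡ 45 (mod 121)  [q = 11: ≢ 1 ✓]
The check at q = 5 fails, so 43 generates a proper subgroup.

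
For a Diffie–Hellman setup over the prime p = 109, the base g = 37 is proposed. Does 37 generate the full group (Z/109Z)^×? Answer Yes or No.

Yes

φ(109) = 109 − 1 = 108 = 2^2 · 3^3.
An element g generates (Z/109Z)^× iff g^(108/q) ≢ 1 (mod 109) for each prime q ∈ {2, 3}.
37^54 ≡ 108 (mod 109)  [q = 2: ≢ 1 ✓]
37^36 ≡ 45 (mod 109)  [q = 3: ≢ 1 ✓]
All checks pass, so 37 has order 108 and is a primitive root modulo 109.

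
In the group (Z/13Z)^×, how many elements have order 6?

2

φ(13) = 13 − 1 = 12 = 2^2 · 3.
In a cyclic group of order 12, there are φ(d) elements of order d for each divisor d of 12, and zero for non-divisors.
6 = 2 · 3 divides 12, and φ(6) = 2.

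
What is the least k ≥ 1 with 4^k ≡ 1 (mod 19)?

9

The order of 4 must divide φ(19) = 19 − 1 = 18 = 2 · 3^2.
Divisors of 18: 1, 2, 3, 6, 9, 18.
Check 4^d mod 19 for each divisor in increasing order:
4^1 ≡ 4 (mod 19)
4^2 ≡ 16 (mod 19)
4^3 ≡ 7 (mod 19)
4^6 ≡ 11 (mod 19)
4^9 ≡ 1 (mod 19) ✓
Hence ord(4) = 9.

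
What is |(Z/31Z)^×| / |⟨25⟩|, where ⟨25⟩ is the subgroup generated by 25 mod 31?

Since 25 ∈ (Z/31Z)^×, its order divides φ(31) = 31 − 1 = 30 = 2 · 3 · 5.
Divisors of 30: 1, 2, 3, 5, 6, 10, 15, 30.
Compute 25^d (mod 31) for the divisors d until we hit 1:
25^1 ≡ 25
25^2 ≡ 5
25^3 ≡ 1
So ord_31(25) = 3, hence |⟨25⟩| = 3.
Index = |(Z/31Z)^×| / |⟨25⟩| = 30 / 3 = 10.

10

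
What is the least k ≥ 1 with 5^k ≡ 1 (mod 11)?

By Lagrange's theorem, ord_11(5) divides φ(11) = 11 − 1 = 10 = 2 · 5.
Divisors of 10: 1, 2, 5, 10.
Evaluate successive powers at the divisors of 10:
5^1 ≡ 5 (mod 11)
5^2 ≡ 3 (mod 11)
5^5 ≡ 1 (mod 11) ✓
The smallest such exponent is 5, so the order of 5 is 5.

5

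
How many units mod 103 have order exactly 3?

2

φ(103) = 103 − 1 = 102 = 2 · 3 · 17.
Since (Z/103Z)^× is cyclic of order 102, the number of elements of order d is φ(d) when d | 102 and 0 otherwise.
3 | 102, and φ(3) = 3 − 1 = 2.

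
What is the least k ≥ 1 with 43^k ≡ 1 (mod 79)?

78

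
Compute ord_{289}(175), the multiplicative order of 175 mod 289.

By Lagrange's theorem, ord_289(175) divides φ(289) = φ(17^2) = 17·(17−1) = 272 = 2^4 · 17.
Divisors of 272: 1, 2, 4, 8, 16, 17, 34, 68, 136, 272.
Test each divisor d:
175^1 ≡ 175 (mod 289)
175^2 ≡ 280 (mod 289)
175^4 ≡ 81 (mod 289)
175^8 ≡ 203 (mod 289)
175^16 ≡ 171 (mod 289)
175^17 ≡ 158 (mod 289)
175^34 ≡ 110 (mod 289)
175^68 ≡ 251 (mod 289)
175^136 ≡ 288 (mod 289)
175^272 ≡ 1 (mod 289) ✓
Hence ord(175) = 272.

272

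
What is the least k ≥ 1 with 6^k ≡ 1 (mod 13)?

12

ord(6) | φ(13) = 13 − 1 = 12 = 2^2 · 3.
Divisors of 12: 1, 2, 3, 4, 6, 12.
Check 6^d mod 13 for each divisor in increasing order:
6^1 ≡ 6 (mod 13)
6^2 ≡ 10 (mod 13)
6^3 ≡ 8 (mod 13)
6^4 ≡ 9 (mod 13)
6^6 ≡ 12 (mod 13)
6^12 ≡ 1 (mod 13) ✓
The smallest such exponent is 12, so the order of 6 is 12.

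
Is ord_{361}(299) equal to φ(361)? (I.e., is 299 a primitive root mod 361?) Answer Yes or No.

No

φ(361) = φ(19^2) = 19·(19−1) = 342 = 2 · 3^2 · 19.
299 is a primitive root mod 361 iff 299^(φ(361)/q) ≢ 1 for every prime q | φ(361), i.e. q ∈ {2, 3, 19}.
299^171 ≡ 360 (mod 361)  [q = 2: ≢ 1 ✓]
299^114 ≡ 292 (mod 361)  [q = 3: ≢ 1 ✓]
299^18 ≡ 1 (mod 361)  [q = 19: ≡ 1 ✗]
The check at q = 19 fails, so 299 generates a proper subgroup.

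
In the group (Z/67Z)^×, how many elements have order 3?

φ(67) = 67 − 1 = 66 = 2 · 3 · 11.
Since (Z/67Z)^× is cyclic of order 66, the number of elements of order d is φ(d) when d | 66 and 0 otherwise.
3 | 66, and φ(3) = 3 − 1 = 2.

2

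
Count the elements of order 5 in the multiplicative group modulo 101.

4

φ(101) = 101 − 1 = 100 = 2^2 · 5^2.
In a cyclic group of order 100, there are φ(d) elements of order d for each divisor d of 100, and zero for non-divisors.
5 | 100, and φ(5) = 5 − 1 = 4.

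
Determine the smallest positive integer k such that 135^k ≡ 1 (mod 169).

Since 135 ∈ (Z/169Z)^×, its order divides φ(169) = φ(13^2) = 13·(13−1) = 156 = 2^2 · 3 · 13.
Divisors of 156: 1, 2, 3, 4, 6, 12, 13, 26, 39, 52, 78, 156.
Evaluate successive powers at the divisors of 156:
135^1 ≡ 135
135^2 ≡ 142
135^3 ≡ 73
135^4 ≡ 53
135^6 ≡ 90
135^12 ≡ 157
135^13 ≡ 70
135^26 ≡ 168
135^39 ≡ 99
135^52 ≡ 1
The smallest such exponent is 52, so the order of 135 is 52.

52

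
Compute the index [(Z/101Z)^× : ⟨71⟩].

4

Since 71 ∈ (Z/101Z)^×, its order divides φ(101) = 101 − 1 = 100 = 2^2 · 5^2.
Divisors of 100: 1, 2, 4, 5, 10, 20, 25, 50, 100.
Compute 71^d (mod 101) for the divisors d until we hit 1:
71^1 ≡ 71 (mod 101)
71^2 ≡ 92 (mod 101)
71^4 ≡ 81 (mod 101)
71^5 ≡ 95 (mod 101)
71^10 ≡ 36 (mod 101)
71^20 ≡ 84 (mod 101)
71^25 ≡ 1 (mod 101) ✓
Thus |⟨71⟩| = ord(71) = 25.
Index = |(Z/101Z)^×| / |⟨71⟩| = 100 / 25 = 4.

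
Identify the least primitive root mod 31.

3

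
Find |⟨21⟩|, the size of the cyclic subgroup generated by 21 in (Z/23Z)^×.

22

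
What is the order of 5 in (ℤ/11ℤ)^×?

5

Since 5 ∈ (Z/11Z)^×, its order divides φ(11) = 11 − 1 = 10 = 2 · 5.
Divisors of 10: 1, 2, 5, 10.
Compute 5^d (mod 11) for the divisors d until we hit 1:
5^1 ≡ 5 (mod 11)
5^2 ≡ 3 (mod 11)
5^5 ≡ 1 (mod 11) ✓
Therefore the multiplicative order of 5 modulo 11 is 5.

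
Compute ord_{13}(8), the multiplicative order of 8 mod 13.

The order of 8 must divide φ(13) = 13 − 1 = 12 = 2^2 · 3.
Divisors of 12: 1, 2, 3, 4, 6, 12.
Compute 8^d (mod 13) for the divisors d until we hit 1:
8^1 ≡ 8 (mod 13)
8^2 ≡ 12 (mod 13)
8^3 ≡ 5 (mod 13)
8^4 ≡ 1 (mod 13) ✓
Hence ord(8) = 4.

4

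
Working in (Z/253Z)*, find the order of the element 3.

Since 3 ∈ (Z/253Z)^×, its order divides φ(253) = φ(11·23) = (11−1)·(23−1) = 10·22 = 220 = 2^2 · 5 · 11.
Divisors of 220: 1, 2, 4, 5, 10, 11, 20, 22, 44, 55, 110, 220.
Check 3^d mod 253 for each divisor in increasing order:
3^1 ≡ 3 (mod 253)
3^2 ≡ 9 (mod 253)
3^4 ≡ 81 (mod 253)
3^5 ≡ 243 (mod 253)
3^10 ≡ 100 (mod 253)
3^11 ≡ 47 (mod 253)
3^20 ≡ 133 (mod 253)
3^22 ≡ 185 (mod 253)
3^44 ≡ 70 (mod 253)
3^55 ≡ 1 (mod 253) ✓
The smallest such exponent is 55, so the order of 3 is 55.

55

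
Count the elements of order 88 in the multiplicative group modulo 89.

40

φ(89) = 89 − 1 = 88 = 2^3 · 11.
Since (Z/89Z)^× is cyclic of order 88, the number of elements of order d is φ(d) when d | 88 and 0 otherwise.
88 = 2^3 · 11 divides 88, and φ(88) = 40.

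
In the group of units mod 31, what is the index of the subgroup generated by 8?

By Lagrange's theorem, ord_31(8) divides φ(31) = 31 − 1 = 30 = 2 · 3 · 5.
Divisors of 30: 1, 2, 3, 5, 6, 10, 15, 30.
Check 8^d mod 31 for each divisor in increasing order:
8^1 ≡ 8
8^2 ≡ 2
8^3 ≡ 16
8^5 ≡ 1
So ord_31(8) = 5, hence |⟨8⟩| = 5.
Index = |(Z/31Z)^×| / |⟨8⟩| = 30 / 5 = 6.

6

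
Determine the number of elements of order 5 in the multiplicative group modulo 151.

4

φ(151) = 151 − 1 = 150 = 2 · 3 · 5^2.
(Z/151Z)^× is cyclic (|G| = 150); a cyclic group of order m has exactly φ(d) elements of each order d | m, and none otherwise.
5 | 150, and φ(5) = 5 − 1 = 4.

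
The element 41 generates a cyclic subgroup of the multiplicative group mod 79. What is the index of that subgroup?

The order of 41 must divide φ(79) = 79 − 1 = 78 = 2 · 3 · 13.
Divisors of 78: 1, 2, 3, 6, 13, 26, 39, 78.
Evaluate successive powers at the divisors of 78:
41^1 ≡ 41 (mod 79)
41^2 ≡ 22 (mod 79)
41^3 ≡ 33 (mod 79)
41^6 ≡ 62 (mod 79)
41^13 ≡ 78 (mod 79)
41^26 ≡ 1 (mod 79) ✓
So ord_79(41) = 26, hence |⟨41⟩| = 26.
[(Z/79Z)^× : ⟨41⟩] = 78/26 = 3.

3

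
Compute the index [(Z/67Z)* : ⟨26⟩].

Since 26 ∈ (Z/67Z)^×, its order divides φ(67) = 67 − 1 = 66 = 2 · 3 · 11.
Divisors of 66: 1, 2, 3, 6, 11, 22, 33, 66.
Check 26^d mod 67 for each divisor in increasing order:
26^1 ≡ 26
26^2 ≡ 6
26^3 ≡ 22
26^6 ≡ 15
26^11 ≡ 37
26^22 ≡ 29
26^33 ≡ 1
Thus |⟨26⟩| = ord(26) = 33.
The index is φ(67) / ord(26) = 66 / 33 = 2.

2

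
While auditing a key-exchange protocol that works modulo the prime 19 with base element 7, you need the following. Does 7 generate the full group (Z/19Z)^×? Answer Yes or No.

φ(19) = 19 − 1 = 18 = 2 · 3^2.
It suffices to check that the order of 7 is not a proper divisor of 18: compute 7^(18/q) for q ∈ {2, 3}.
7^9 ≡ 1 (mod 19)  [q = 2: ≡ 1 ✗]
7^6 ≡ 1 (mod 19)  [q = 3: ≡ 1 ✗]
The check at q = 2 fails, so 7 generates a proper subgroup.

No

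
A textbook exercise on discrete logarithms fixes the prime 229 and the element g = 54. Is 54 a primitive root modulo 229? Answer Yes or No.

No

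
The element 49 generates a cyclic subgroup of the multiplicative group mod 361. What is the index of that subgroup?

By Lagrange's theorem, ord_361(49) divides φ(361) = φ(19^2) = 19·(19−1) = 342 = 2 · 3^2 · 19.
Divisors of 342: 1, 2, 3, 6, 9, 18, 19, 38, 57, 114, 171, 342.
Compute 49^d (mod 361) for the divisors d until we hit 1:
49^1 ≡ 49
49^2 ≡ 235
49^3 ≡ 324
49^6 ≡ 286
49^9 ≡ 248
49^18 ≡ 134
49^19 ≡ 68
49^38 ≡ 292
49^57 ≡ 1
Thus |⟨49⟩| = ord(49) = 57.
Index = |(Z/361Z)^×| / |⟨49⟩| = 342 / 57 = 6.

6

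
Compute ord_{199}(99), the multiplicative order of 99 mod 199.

198

ord(99) | φ(199) = 199 − 1 = 198 = 2 · 3^2 · 11.
Divisors of 198: 1, 2, 3, 6, 9, 11, 18, 22, 33, 66, 99, 198.
Test each divisor d:
99^1 ≡ 99 (mod 199)
99^2 ≡ 50 (mod 199)
99^3 ≡ 174 (mod 199)
99^6 ≡ 28 (mod 199)
99^9 ≡ 96 (mod 199)
99^11 ≡ 24 (mod 199)
99^18 ≡ 62 (mod 199)
99^22 ≡ 178 (mod 199)
99^33 ≡ 93 (mod 199)
99^66 ≡ 92 (mod 199)
99^99 ≡ 198 (mod 199)
99^198 ≡ 1 (mod 199) ✓
The smallest such exponent is 198, so the order of 99 is 198.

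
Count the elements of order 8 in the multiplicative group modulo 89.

φ(89) = 89 − 1 = 88 = 2^3 · 11.
In a cyclic group of order 88, there are φ(d) elements of order d for each divisor d of 88, and zero for non-divisors.
8 = 2^3 divides 88, and φ(8) = 4.

4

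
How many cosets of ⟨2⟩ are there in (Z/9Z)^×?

1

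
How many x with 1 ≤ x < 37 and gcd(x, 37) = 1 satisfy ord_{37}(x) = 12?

4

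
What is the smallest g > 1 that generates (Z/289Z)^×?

φ(289) = φ(17^2) = 17·(17−1) = 272 = 2^4 · 17.
g is a primitive root iff g^(272/q) ≢ 1 (mod 289) for each prime q ∈ {2, 17}.
g = 2: 2^136 ≡ 1 — hits 1, so not a primitive root.
g = 3: 3^136 ≡ 288; 3^16 ≡ 171 — none is 1, so 3 is a primitive root.
The smallest primitive root modulo 289 is 3.

3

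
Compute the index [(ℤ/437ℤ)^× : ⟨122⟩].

6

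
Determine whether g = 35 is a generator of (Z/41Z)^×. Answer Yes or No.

Yes

φ(41) = 41 − 1 = 40 = 2^3 · 5.
An element g generates (Z/41Z)^× iff g^(40/q) ≢ 1 (mod 41) for each prime q ∈ {2, 5}.
35^20 ≡ 40 (mod 41)  [q = 2: ≢ 1 ✓]
35^8 ≡ 10 (mod 41)  [q = 5: ≢ 1 ✓]
Every test exponent gives a nontrivial residue, hence 35 generates the full group.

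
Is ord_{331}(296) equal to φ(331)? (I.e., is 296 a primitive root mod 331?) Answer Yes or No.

φ(331) = 331 − 1 = 330 = 2 · 3 · 5 · 11.
Test 296^(330/q) mod 331 for each prime factor q of 330:
296^165 ≡ 1 (mod 331)  [q = 2: ≡ 1 ✗]
296^110 ≡ 31 (mod 331)  [q = 3: ≢ 1 ✓]
296^66 ≡ 124 (mod 331)  [q = 5: ≢ 1 ✓]
296^30 ≡ 120 (mod 331)  [q = 11: ≢ 1 ✓]
The check at q = 2 fails, so 296 generates a proper subgroup.

No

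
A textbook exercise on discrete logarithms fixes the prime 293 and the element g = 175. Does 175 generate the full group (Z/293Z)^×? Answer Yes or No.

φ(293) = 293 − 1 = 292 = 2^2 · 73.
An element g generates (Z/293Z)^× iff g^(292/q) ≢ 1 (mod 293) for each prime q ∈ {2, 73}.
175^146 ≡ 292 (mod 293)  [q = 2: ≢ 1 ✓]
175^4 ≡ 262 (mod 293)  [q = 73: ≢ 1 ✓]
None equal 1, so ord_293(175) = 292: 175 is a primitive root.

Yes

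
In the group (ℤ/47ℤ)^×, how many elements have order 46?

22

φ(47) = 47 − 1 = 46 = 2 · 23.
Since (Z/47Z)^× is cyclic of order 46, the number of elements of order d is φ(d) when d | 46 and 0 otherwise.
46 = 2 · 23 divides 46, and φ(46) = 22.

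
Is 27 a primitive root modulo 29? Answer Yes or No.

φ(29) = 29 − 1 = 28 = 2^2 · 7.
An element g generates (Z/29Z)^× iff g^(28/q) ≢ 1 (mod 29) for each prime q ∈ {2, 7}.
27^14 ≡ 28 (mod 29)  [q = 2: ≢ 1 ✓]
27^4 ≡ 16 (mod 29)  [q = 7: ≢ 1 ✓]
None equal 1, so ord_29(27) = 28: 27 is a primitive root.

Yes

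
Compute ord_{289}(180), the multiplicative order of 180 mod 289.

272

By Lagrange's theorem, ord_289(180) divides φ(289) = φ(17^2) = 17·(17−1) = 272 = 2^4 · 17.
Divisors of 272: 1, 2, 4, 8, 16, 17, 34, 68, 136, 272.
Evaluate successive powers at the divisors of 272:
180^1 ≡ 180 (mod 289)
180^2 ≡ 32 (mod 289)
180^4 ≡ 157 (mod 289)
180^8 ≡ 84 (mod 289)
180^16 ≡ 120 (mod 289)
180^17 ≡ 214 (mod 289)
180^34 ≡ 134 (mod 289)
180^68 ≡ 38 (mod 289)
180^136 ≡ 288 (mod 289)
180^272 ≡ 1 (mod 289) ✓
The smallest such exponent is 272, so the order of 180 is 272.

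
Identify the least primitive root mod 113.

3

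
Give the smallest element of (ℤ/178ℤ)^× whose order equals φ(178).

3

φ(178) = φ(2)·φ(89) = 1·88 = 88 = 2^3 · 11.
g is a primitive root iff g^(88/q) ≢ 1 (mod 178) for each prime q ∈ {2, 11}.
g = 2: gcd(2, 178) = 2 > 1, not a unit — skip.
g = 3: 3^44 ≡ 177; 3^8 ≡ 153 — none is 1, so 3 is a primitive root.
The smallest primitive root modulo 178 is 3.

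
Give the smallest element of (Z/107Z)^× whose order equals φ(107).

φ(107) = 107 − 1 = 106 = 2 · 53.
Test candidates g = 2, 3, … against the prime factors q ∈ {2, 53} of φ(107): g is a generator iff g^(106/q) ≢ 1 for every such q.
g = 2: 2^53 ≡ 106; 2^2 ≡ 4 — none is 1, so 2 is a primitive root.
Hence the least primitive root of 107 is 2.

2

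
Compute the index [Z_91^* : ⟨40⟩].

The order of 40 must divide φ(91) = φ(7·13) = (7−1)·(13−1) = 6·12 = 72 = 2^3 · 3^2.
Divisors of 72: 1, 2, 3, 4, 6, 8, 9, 12, 18, 24, 36, 72.
Check 40^d mod 91 for each divisor in increasing order:
40^1 ≡ 40 (mod 91)
40^2 ≡ 53 (mod 91)
40^3 ≡ 27 (mod 91)
40^4 ≡ 79 (mod 91)
40^6 ≡ 1 (mod 91) ✓
The order of 40 is 6, so the subgroup it generates has 6 elements.
[(Z/91Z)^× : ⟨40⟩] = 72/6 = 12.

12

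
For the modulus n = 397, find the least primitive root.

φ(397) = 397 − 1 = 396 = 2^2 · 3^2 · 11.
g is a primitive root iff g^(396/q) ≢ 1 (mod 397) for each prime q ∈ {2, 3, 11}.
g = 2: 2^198 ≡ 396; 2^132 ≡ 1 — hits 1, so not a primitive root.
g = 3: 3^198 ≡ 1 — hits 1, so not a primitive root.
g = 4: 4^198 ≡ 1 — hits 1, so not a primitive root.
g = 5: 5^198 ≡ 396; 5^132 ≡ 362; 5^36 ≡ 290 — none is 1, so 5 is a primitive root.
Hence the least primitive root of 397 is 5.

5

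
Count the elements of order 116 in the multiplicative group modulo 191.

φ(191) = 191 − 1 = 190 = 2 · 5 · 19.
Since (Z/191Z)^× is cyclic of order 190, the number of elements of order d is φ(d) when d | 190 and 0 otherwise.
Since 116 ∤ 190, the count is 0.

0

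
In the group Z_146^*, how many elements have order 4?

φ(146) = φ(2)·φ(73) = 1·72 = 72 = 2^3 · 3^2.
(Z/146Z)^× is cyclic (|G| = 72); a cyclic group of order m has exactly φ(d) elements of each order d | m, and none otherwise.
4 = 2^2 divides 72, and φ(4) = 2.

2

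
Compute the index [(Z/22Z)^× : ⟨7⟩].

1

Since 7 ∈ (Z/22Z)^×, its order divides φ(22) = φ(2)·φ(11) = 1·10 = 10 = 2 · 5.
Divisors of 10: 1, 2, 5, 10.
Check 7^d mod 22 for each divisor in increasing order:
7^1 ≡ 7 (mod 22)
7^2 ≡ 5 (mod 22)
7^5 ≡ 21 (mod 22)
7^10 ≡ 1 (mod 22) ✓
The order of 7 is 10, so the subgroup it generates has 10 elements.
Index = |(Z/22Z)^×| / |⟨7⟩| = 10 / 10 = 1.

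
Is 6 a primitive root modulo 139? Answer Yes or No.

φ(139) = 139 − 1 = 138 = 2 · 3 · 23.
6 is a primitive root mod 139 iff 6^(φ(139)/q) ≢ 1 for every prime q | φ(139), i.e. q ∈ {2, 3, 23}.
6^69 ≡ 1 (mod 139)  [q = 2: ≡ 1 ✗]
6^46 ≡ 1 (mod 139)  [q = 3: ≡ 1 ✗]
6^6 ≡ 91 (mod 139)  [q = 23: ≢ 1 ✓]
6^69 ≡ 1 shows ord(6) | 69, strictly less than φ(139); not a primitive root.

No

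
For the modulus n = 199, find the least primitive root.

φ(199) = 199 − 1 = 198 = 2 · 3^2 · 11.
g is a primitive root iff g^(198/q) ≢ 1 (mod 199) for each prime q ∈ {2, 3, 11}.
g = 2: 2^99 ≡ 1 — hits 1, so not a primitive root.
g = 3: 3^99 ≡ 198; 3^66 ≡ 106; 3^18 ≡ 125 — none is 1, so 3 is a primitive root.
So 3 is the smallest generator of (Z/199Z)^×.

3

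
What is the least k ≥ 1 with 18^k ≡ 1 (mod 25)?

4

ord(18) | φ(25) = φ(5^2) = 5·(5−1) = 20 = 2^2 · 5.
Divisors of 20: 1, 2, 4, 5, 10, 20.
Check 18^d mod 25 for each divisor in increasing order:
18^1 ≡ 18 (mod 25)
18^2 ≡ 24 (mod 25)
18^4 ≡ 1 (mod 25) ✓
The smallest such exponent is 4, so the order of 18 is 4.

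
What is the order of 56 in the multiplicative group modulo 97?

96

The order of 56 must divide φ(97) = 97 − 1 = 96 = 2^5 · 3.
Divisors of 96: 1, 2, 3, 4, 6, 8, 12, 16, 24, 32, 48, 96.
Compute 56^d (mod 97) for the divisors d until we hit 1:
56^1 ≡ 56
56^2 ≡ 32
56^3 ≡ 46
56^4 ≡ 54
56^6 ≡ 79
56^8 ≡ 6
56^12 ≡ 33
56^16 ≡ 36
56^24 ≡ 22
56^32 ≡ 35
56^48 ≡ 96
56^96 ≡ 1
The smallest such exponent is 96, so the order of 56 is 96.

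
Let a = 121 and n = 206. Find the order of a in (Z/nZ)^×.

51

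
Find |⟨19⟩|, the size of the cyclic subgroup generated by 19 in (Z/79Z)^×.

The order of 19 must divide φ(79) = 79 − 1 = 78 = 2 · 3 · 13.
Divisors of 78: 1, 2, 3, 6, 13, 26, 39, 78.
Test each divisor d:
19^1 ≡ 19
19^2 ≡ 45
19^3 ≡ 65
19^6 ≡ 38
19^13 ≡ 23
19^26 ≡ 55
19^39 ≡ 1
Therefore the multiplicative order of 19 modulo 79 is 39.

39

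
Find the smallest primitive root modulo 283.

φ(283) = 283 − 1 = 282 = 2 · 3 · 47.
g is a primitive root iff g^(282/q) ≢ 1 (mod 283) for each prime q ∈ {2, 3, 47}.
g = 2: 2^141 ≡ 282; 2^94 ≡ 1 — hits 1, so not a primitive root.
g = 3: 3^141 ≡ 282; 3^94 ≡ 238; 3^6 ≡ 163 — none is 1, so 3 is a primitive root.
Hence the least primitive root of 283 is 3.

3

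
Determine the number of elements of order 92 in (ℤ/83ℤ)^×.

0

φ(83) = 83 − 1 = 82 = 2 · 41.
In a cyclic group of order 82, there are φ(d) elements of order d for each divisor d of 82, and zero for non-divisors.
92 does not divide 82, so no element of (Z/83Z)^× has order 92.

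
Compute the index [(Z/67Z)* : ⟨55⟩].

2

The order of 55 must divide φ(67) = 67 − 1 = 66 = 2 · 3 · 11.
Divisors of 66: 1, 2, 3, 6, 11, 22, 33, 66.
Check 55^d mod 67 for each divisor in increasing order:
55^1 ≡ 55 (mod 67)
55^2 ≡ 10 (mod 67)
55^3 ≡ 14 (mod 67)
55^6 ≡ 62 (mod 67)
55^11 ≡ 37 (mod 67)
55^22 ≡ 29 (mod 67)
55^33 ≡ 1 (mod 67) ✓
Thus |⟨55⟩| = ord(55) = 33.
[(Z/67Z)^× : ⟨55⟩] = 66/33 = 2.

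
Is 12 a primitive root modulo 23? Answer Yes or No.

No

φ(23) = 23 − 1 = 22 = 2 · 11.
12 is a primitive root mod 23 iff 12^(φ(23)/q) ≢ 1 for every prime q | φ(23), i.e. q ∈ {2, 11}.
12^11 ≡ 1 (mod 23)  [q = 2: ≡ 1 ✗]
12^2 ≡ 6 (mod 23)  [q = 11: ≢ 1 ✓]
The check at q = 2 fails, so 12 generates a proper subgroup.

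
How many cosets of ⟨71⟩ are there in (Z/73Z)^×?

4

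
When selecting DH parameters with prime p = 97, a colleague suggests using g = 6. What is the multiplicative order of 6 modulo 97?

The order of 6 must divide φ(97) = 97 − 1 = 96 = 2^5 · 3.
Divisors of 96: 1, 2, 3, 4, 6, 8, 12, 16, 24, 32, 48, 96.
Test each divisor d:
6^1 ≡ 6 (mod 97)
6^2 ≡ 36 (mod 97)
6^3 ≡ 22 (mod 97)
6^4 ≡ 35 (mod 97)
6^6 ≡ 96 (mod 97)
6^8 ≡ 61 (mod 97)
6^12 ≡ 1 (mod 97) ✓
The smallest such exponent is 12, so the order of 6 is 12.

12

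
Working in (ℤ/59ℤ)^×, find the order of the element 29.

29

Since 29 ∈ (Z/59Z)^×, its order divides φ(59) = 59 − 1 = 58 = 2 · 29.
Divisors of 58: 1, 2, 29, 58.
Evaluate successive powers at the divisors of 58:
29^1 ≡ 29 (mod 59)
29^2 ≡ 15 (mod 59)
29^29 ≡ 1 (mod 59) ✓
Therefore the multiplicative order of 29 modulo 59 is 29.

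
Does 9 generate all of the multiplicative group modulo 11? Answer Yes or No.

No

φ(11) = 11 − 1 = 10 = 2 · 5.
9 is a primitive root mod 11 iff 9^(φ(11)/q) ≢ 1 for every prime q | φ(11), i.e. q ∈ {2, 5}.
9^5 ≡ 1 (mod 11)  [q = 2: ≡ 1 ✗]
9^2 ≡ 4 (mod 11)  [q = 5: ≢ 1 ✓]
The check at q = 2 fails, so 9 generates a proper subgroup.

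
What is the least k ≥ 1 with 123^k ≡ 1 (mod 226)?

ord(123) | φ(226) = φ(2)·φ(113) = 1·112 = 112 = 2^4 · 7.
Divisors of 112: 1, 2, 4, 7, 8, 14, 16, 28, 56, 112.
Compute 123^d (mod 226) for the divisors d until we hit 1:
123^1 ≡ 123
123^2 ≡ 213
123^4 ≡ 169
123^7 ≡ 65
123^8 ≡ 85
123^14 ≡ 157
123^16 ≡ 219
123^28 ≡ 15
123^56 ≡ 225
123^112 ≡ 1
Therefore the multiplicative order of 123 modulo 226 is 112.

112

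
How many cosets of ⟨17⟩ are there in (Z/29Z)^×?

ord(17) | φ(29) = 29 − 1 = 28 = 2^2 · 7.
Divisors of 28: 1, 2, 4, 7, 14, 28.
Compute 17^d (mod 29) for the divisors d until we hit 1:
17^1 ≡ 17 (mod 29)
17^2 ≡ 28 (mod 29)
17^4 ≡ 1 (mod 29) ✓
So ord_29(17) = 4, hence |⟨17⟩| = 4.
The index is φ(29) / ord(17) = 28 / 4 = 7.

7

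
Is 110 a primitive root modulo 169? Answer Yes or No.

φ(169) = φ(13^2) = 13·(13−1) = 156 = 2^2 · 3 · 13.
An element g generates (Z/169Z)^× iff g^(156/q) ≢ 1 (mod 169) for each prime q ∈ {2, 3, 13}.
110^78 ≡ 168 (mod 169)  [q = 2: ≢ 1 ✓]
110^52 ≡ 22 (mod 169)  [q = 3: ≢ 1 ✓]
110^12 ≡ 14 (mod 169)  [q = 13: ≢ 1 ✓]
None equal 1, so ord_169(110) = 156: 110 is a primitive root.

Yes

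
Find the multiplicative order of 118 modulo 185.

36

ord(118) | φ(185) = φ(5·37) = (5−1)·(37−1) = 4·36 = 144 = 2^4 · 3^2.
Divisors of 144: 1, 2, 3, 4, 6, 8, 9, 12, 16, 18, 24, 36, 48, 72, 144.
Evaluate successive powers at the divisors of 144:
118^1 ≡ 118 (mod 185)
118^2 ≡ 49 (mod 185)
118^3 ≡ 47 (mod 185)
118^4 ≡ 181 (mod 185)
118^6 ≡ 174 (mod 185)
118^8 ≡ 16 (mod 185)
118^9 ≡ 38 (mod 185)
118^12 ≡ 121 (mod 185)
118^16 ≡ 71 (mod 185)
118^18 ≡ 149 (mod 185)
118^24 ≡ 26 (mod 185)
118^36 ≡ 1 (mod 185) ✓
So ord_185(118) = 36.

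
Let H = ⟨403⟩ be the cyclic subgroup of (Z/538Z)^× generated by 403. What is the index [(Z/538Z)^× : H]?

By Lagrange's theorem, ord_538(403) divides φ(538) = φ(2)·φ(269) = 1·268 = 268 = 2^2 · 67.
Divisors of 268: 1, 2, 4, 67, 134, 268.
Check 403^d mod 538 for each divisor in increasing order:
403^1 ≡ 403
403^2 ≡ 471
403^4 ≡ 185
403^67 ≡ 187
403^134 ≡ 537
403^268 ≡ 1
So ord_538(403) = 268, hence |⟨403⟩| = 268.
The index is φ(538) / ord(403) = 268 / 268 = 1.

1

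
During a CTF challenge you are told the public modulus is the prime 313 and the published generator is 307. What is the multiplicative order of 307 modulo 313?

ord(307) | φ(313) = 313 − 1 = 312 = 2^3 · 3 · 13.
Divisors of 312: 1, 2, 3, 4, 6, 8, 12, 13, 24, 26, 39, 52, 78, 104, 156, 312.
Compute 307^d (mod 313) for the divisors d until we hit 1:
307^1 ≡ 307 (mod 313)
307^2 ≡ 36 (mod 313)
307^3 ≡ 97 (mod 313)
307^4 ≡ 44 (mod 313)
307^6 ≡ 19 (mod 313)
307^8 ≡ 58 (mod 313)
307^12 ≡ 48 (mod 313)
307^13 ≡ 25 (mod 313)
307^24 ≡ 113 (mod 313)
307^26 ≡ 312 (mod 313)
307^39 ≡ 288 (mod 313)
307^52 ≡ 1 (mod 313) ✓
Hence ord(307) = 52.

52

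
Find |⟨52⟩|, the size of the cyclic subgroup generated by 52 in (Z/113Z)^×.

ord(52) | φ(113) = 113 − 1 = 112 = 2^4 · 7.
Divisors of 112: 1, 2, 4, 7, 8, 14, 16, 28, 56, 112.
Evaluate successive powers at the divisors of 112:
52^1 ≡ 52
52^2 ≡ 105
52^4 ≡ 64
52^7 ≡ 44
52^8 ≡ 28
52^14 ≡ 15
52^16 ≡ 106
52^28 ≡ 112
52^56 ≡ 1
Hence ord(52) = 56.

56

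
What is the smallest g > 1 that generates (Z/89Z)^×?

3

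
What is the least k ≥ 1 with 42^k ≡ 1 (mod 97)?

32

The order of 42 must divide φ(97) = 97 − 1 = 96 = 2^5 · 3.
Divisors of 96: 1, 2, 3, 4, 6, 8, 12, 16, 24, 32, 48, 96.
Check 42^d mod 97 for each divisor in increasing order:
42^1 ≡ 42 (mod 97)
42^2 ≡ 18 (mod 97)
42^3 ≡ 77 (mod 97)
42^4 ≡ 33 (mod 97)
42^6 ≡ 12 (mod 97)
42^8 ≡ 22 (mod 97)
42^12 ≡ 47 (mod 97)
42^16 ≡ 96 (mod 97)
42^24 ≡ 75 (mod 97)
42^32 ≡ 1 (mod 97) ✓
Therefore the multiplicative order of 42 modulo 97 is 32.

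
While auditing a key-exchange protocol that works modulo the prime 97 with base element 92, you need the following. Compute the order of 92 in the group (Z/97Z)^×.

96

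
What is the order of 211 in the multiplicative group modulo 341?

Since 211 ∈ (Z/341Z)^×, its order divides φ(341) = φ(11·31) = (11−1)·(31−1) = 10·30 = 300 = 2^2 · 3 · 5^2.
Divisors of 300: 1, 2, 3, 4, 5, 6, 10, 12, 15, 20, 25, 30, 50, 60, 75, 100, 150, 300.
Check 211^d mod 341 for each divisor in increasing order:
211^1 ≡ 211
211^2 ≡ 191
211^3 ≡ 63
211^4 ≡ 335
211^5 ≡ 98
211^6 ≡ 218
211^10 ≡ 56
211^12 ≡ 125
211^15 ≡ 32
211^20 ≡ 67
211^25 ≡ 87
211^30 ≡ 1
The smallest such exponent is 30, so the order of 211 is 30.

30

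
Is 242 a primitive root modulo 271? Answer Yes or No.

No

φ(271) = 271 − 1 = 270 = 2 · 3^3 · 5.
It suffices to check that the order of 242 is not a proper divisor of 270: compute 242^(270/q) for q ∈ {2, 3, 5}.
242^135 ≡ 1 (mod 271)  [q = 2: ≡ 1 ✗]
242^90 ≡ 1 (mod 271)  [q = 3: ≡ 1 ✗]
242^54 ≡ 1 (mod 271)  [q = 5: ≡ 1 ✗]
The check at q = 2 fails, so 242 generates a proper subgroup.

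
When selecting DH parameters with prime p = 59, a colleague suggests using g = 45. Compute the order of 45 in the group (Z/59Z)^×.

29

The order of 45 must divide φ(59) = 59 − 1 = 58 = 2 · 29.
Divisors of 58: 1, 2, 29, 58.
Check 45^d mod 59 for each divisor in increasing order:
45^1 ≡ 45
45^2 ≡ 19
45^29 ≡ 1
The smallest such exponent is 29, so the order of 45 is 29.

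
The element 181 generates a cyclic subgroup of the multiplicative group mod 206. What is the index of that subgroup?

By Lagrange's theorem, ord_206(181) divides φ(206) = φ(2)·φ(103) = 1·102 = 102 = 2 · 3 · 17.
Divisors of 102: 1, 2, 3, 6, 17, 34, 51, 102.
Evaluate successive powers at the divisors of 102:
181^1 ≡ 181
181^2 ≡ 7
181^3 ≡ 31
181^6 ≡ 137
181^17 ≡ 47
181^34 ≡ 149
181^51 ≡ 205
181^102 ≡ 1
So ord_206(181) = 102, hence |⟨181⟩| = 102.
The index is φ(206) / ord(181) = 102 / 102 = 1.

1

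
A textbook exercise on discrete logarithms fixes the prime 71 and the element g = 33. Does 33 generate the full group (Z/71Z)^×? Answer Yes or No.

Yes

φ(71) = 71 − 1 = 70 = 2 · 5 · 7.
Test 33^(70/q) mod 71 for each prime factor q of 70:
33^35 ≡ 70 (mod 71)  [q = 2: ≢ 1 ✓]
33^14 ≡ 5 (mod 71)  [q = 5: ≢ 1 ✓]
33^10 ≡ 45 (mod 71)  [q = 7: ≢ 1 ✓]
All checks pass, so 33 has order 70 and is a primitive root modulo 71.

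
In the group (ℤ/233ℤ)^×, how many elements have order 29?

28

φ(233) = 233 − 1 = 232 = 2^3 · 29.
Since (Z/233Z)^× is cyclic of order 232, the number of elements of order d is φ(d) when d | 232 and 0 otherwise.
29 | 232, and φ(29) = 29 − 1 = 28.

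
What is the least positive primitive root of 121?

2

φ(121) = φ(11^2) = 11·(11−1) = 110 = 2 · 5 · 11.
g is a primitive root iff g^(110/q) ≢ 1 (mod 121) for each prime q ∈ {2, 5, 11}.
g = 2: 2^55 ≡ 120; 2^22 ≡ 81; 2^10 ≡ 56 — none is 1, so 2 is a primitive root.
So 2 is the smallest generator of (Z/121Z)^×.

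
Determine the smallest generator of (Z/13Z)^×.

φ(13) = 13 − 1 = 12 = 2^2 · 3.
g is a primitive root iff g^(12/q) ≢ 1 (mod 13) for each prime q ∈ {2, 3}.
g = 2: 2^6 ≡ 12; 2^4 ≡ 3 — none is 1, so 2 is a primitive root.
Hence the least primitive root of 13 is 2.

2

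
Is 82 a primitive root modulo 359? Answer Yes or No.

φ(359) = 359 − 1 = 358 = 2 · 179.
Test 82^(358/q) mod 359 for each prime factor q of 358:
82^179 ≡ 1 (mod 359)  [q = 2: ≡ 1 ✗]
82^2 ≡ 262 (mod 359)  [q = 179: ≢ 1 ✓]
Since 82^179 ≡ 1, the order of 82 divides 179 < 358, so 82 is not a primitive root.

No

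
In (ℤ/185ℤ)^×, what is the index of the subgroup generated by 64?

ord(64) | φ(185) = φ(5·37) = (5−1)·(37−1) = 4·36 = 144 = 2^4 · 3^2.
Divisors of 144: 1, 2, 3, 4, 6, 8, 9, 12, 16, 18, 24, 36, 48, 72, 144.
Compute 64^d (mod 185) for the divisors d until we hit 1:
64^1 ≡ 64 (mod 185)
64^2 ≡ 26 (mod 185)
64^3 ≡ 184 (mod 185)
64^4 ≡ 121 (mod 185)
64^6 ≡ 1 (mod 185) ✓
So ord_185(64) = 6, hence |⟨64⟩| = 6.
Index = |(Z/185Z)^×| / |⟨64⟩| = 144 / 6 = 24.

24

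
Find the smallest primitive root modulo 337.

φ(337) = 337 − 1 = 336 = 2^4 · 3 · 7.
Test candidates g = 2, 3, … against the prime factors q ∈ {2, 3, 7} of φ(337): g is a generator iff g^(336/q) ≢ 1 for every such q.
g = 2: 2^168 ≡ 1 — hits 1, so not a primitive root.
g = 3: 3^168 ≡ 1 — hits 1, so not a primitive root.
g = 4: 4^168 ≡ 1 — hits 1, so not a primitive root.
g = 5: 5^168 ≡ 336; 5^112 ≡ 1 — hits 1, so not a primitive root.
g = 6: 6^168 ≡ 1 — hits 1, so not a primitive root.
g = 7: 7^168 ≡ 1 — hits 1, so not a primitive root.
g = 8: 8^168 ≡ 1 — hits 1, so not a primitive root.
g = 9: 9^168 ≡ 1 — hits 1, so not a primitive root.
g = 10: 10^168 ≡ 336; 10^112 ≡ 128; 10^48 ≡ 175 — none is 1, so 10 is a primitive root.
Hence the least primitive root of 337 is 10.

10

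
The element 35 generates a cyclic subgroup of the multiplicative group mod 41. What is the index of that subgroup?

1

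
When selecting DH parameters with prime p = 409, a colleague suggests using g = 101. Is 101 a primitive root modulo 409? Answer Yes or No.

φ(409) = 409 − 1 = 408 = 2^3 · 3 · 17.
It suffices to check that the order of 101 is not a proper divisor of 408: compute 101^(408/q) for q ∈ {2, 3, 17}.
101^204 ≡ 1 (mod 409)  [q = 2: ≡ 1 ✗]
101^136 ≡ 355 (mod 409)  [q = 3: ≢ 1 ✓]
101^24 ≡ 89 (mod 409)  [q = 17: ≢ 1 ✓]
101^204 ≡ 1 shows ord(101) | 204, strictly less than φ(409); not a primitive root.

No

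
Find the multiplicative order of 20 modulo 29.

ord(20) | φ(29) = 29 − 1 = 28 = 2^2 · 7.
Divisors of 28: 1, 2, 4, 7, 14, 28.
Test each divisor d:
20^1 ≡ 20
20^2 ≡ 23
20^4 ≡ 7
20^7 ≡ 1
Therefore the multiplicative order of 20 modulo 29 is 7.

7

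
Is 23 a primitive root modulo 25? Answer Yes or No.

φ(25) = φ(5^2) = 5·(5−1) = 20 = 2^2 · 5.
23 is a primitive root mod 25 iff 23^(φ(25)/q) ≢ 1 for every prime q | φ(25), i.e. q ∈ {2, 5}.
23^10 ≡ 24 (mod 25)  [q = 2: ≢ 1 ✓]
23^4 ≡ 16 (mod 25)  [q = 5: ≢ 1 ✓]
Every test exponent gives a nontrivial residue, hence 23 generates the full group.

Yes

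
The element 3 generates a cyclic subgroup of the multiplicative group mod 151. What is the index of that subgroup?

Since 3 ∈ (Z/151Z)^×, its order divides φ(151) = 151 − 1 = 150 = 2 · 3 · 5^2.
Divisors of 150: 1, 2, 3, 5, 6, 10, 15, 25, 30, 50, 75, 150.
Check 3^d mod 151 for each divisor in increasing order:
3^1 ≡ 3 (mod 151)
3^2 ≡ 9 (mod 151)
3^3 ≡ 27 (mod 151)
3^5 ≡ 92 (mod 151)
3^6 ≡ 125 (mod 151)
3^10 ≡ 8 (mod 151)
3^15 ≡ 132 (mod 151)
3^25 ≡ 150 (mod 151)
3^30 ≡ 59 (mod 151)
3^50 ≡ 1 (mod 151) ✓
The order of 3 is 50, so the subgroup it generates has 50 elements.
The index is φ(151) / ord(3) = 150 / 50 = 3.

3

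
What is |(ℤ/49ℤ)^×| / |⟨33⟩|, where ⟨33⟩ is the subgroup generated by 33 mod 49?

1

ord(33) | φ(49) = φ(7^2) = 7·(7−1) = 42 = 2 · 3 · 7.
Divisors of 42: 1, 2, 3, 6, 7, 14, 21, 42.
Test each divisor d:
33^1 ≡ 33 (mod 49)
33^2 ≡ 11 (mod 49)
33^3 ≡ 20 (mod 49)
33^6 ≡ 8 (mod 49)
33^7 ≡ 19 (mod 49)
33^14 ≡ 18 (mod 49)
33^21 ≡ 48 (mod 49)
33^42 ≡ 1 (mod 49) ✓
Thus |⟨33⟩| = ord(33) = 42.
Index = |(Z/49Z)^×| / |⟨33⟩| = 42 / 42 = 1.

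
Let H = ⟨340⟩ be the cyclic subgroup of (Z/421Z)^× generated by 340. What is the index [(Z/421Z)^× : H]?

2

By Lagrange's theorem, ord_421(340) divides φ(421) = 421 − 1 = 420 = 2^2 · 3 · 5 · 7.
Divisors of 420: 1, 2, 3, 4, 5, 6, 7, 10, 12, 14, 15, 20, 21, 28, 30, 35, 42, 60, 70, 84, 105, 140, 210, 420.
Compute 340^d (mod 421) for the divisors d until we hit 1:
340^1 ≡ 340
340^2 ≡ 246
340^3 ≡ 282
340^4 ≡ 313
340^5 ≡ 328
340^6 ≡ 376
340^7 ≡ 277
340^10 ≡ 229
340^12 ≡ 341
340^14 ≡ 107
340^15 ≡ 174
340^20 ≡ 237
340^21 ≡ 169
340^28 ≡ 82
340^30 ≡ 385
340^35 ≡ 401
340^42 ≡ 354
340^60 ≡ 33
340^70 ≡ 400
340^84 ≡ 279
340^105 ≡ 420
340^140 ≡ 20
340^210 ≡ 1
The order of 340 is 210, so the subgroup it generates has 210 elements.
[(Z/421Z)^× : ⟨340⟩] = 420/210 = 2.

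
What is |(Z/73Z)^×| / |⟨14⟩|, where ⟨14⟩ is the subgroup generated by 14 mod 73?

1

The order of 14 must divide φ(73) = 73 − 1 = 72 = 2^3 · 3^2.
Divisors of 72: 1, 2, 3, 4, 6, 8, 9, 12, 18, 24, 36, 72.
Test each divisor d:
14^1 ≡ 14 (mod 73)
14^2 ≡ 50 (mod 73)
14^3 ≡ 43 (mod 73)
14^4 ≡ 18 (mod 73)
14^6 ≡ 24 (mod 73)
14^8 ≡ 32 (mod 73)
14^9 ≡ 10 (mod 73)
14^12 ≡ 65 (mod 73)
14^18 ≡ 27 (mod 73)
14^24 ≡ 64 (mod 73)
14^36 ≡ 72 (mod 73)
14^72 ≡ 1 (mod 73) ✓
So ord_73(14) = 72, hence |⟨14⟩| = 72.
The index is φ(73) / ord(14) = 72 / 72 = 1.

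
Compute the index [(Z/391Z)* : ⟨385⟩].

By Lagrange's theorem, ord_391(385) divides φ(391) = φ(17·23) = (17−1)·(23−1) = 16·22 = 352 = 2^5 · 11.
Divisors of 352: 1, 2, 4, 8, 11, 16, 22, 32, 44, 88, 176, 352.
Compute 385^d (mod 391) for the divisors d until we hit 1:
385^1 ≡ 385 (mod 391)
385^2 ≡ 36 (mod 391)
385^4 ≡ 123 (mod 391)
385^8 ≡ 271 (mod 391)
385^11 ≡ 114 (mod 391)
385^16 ≡ 324 (mod 391)
385^22 ≡ 93 (mod 391)
385^32 ≡ 188 (mod 391)
385^44 ≡ 47 (mod 391)
385^88 ≡ 254 (mod 391)
385^176 ≡ 1 (mod 391) ✓
Thus |⟨385⟩| = ord(385) = 176.
Index = |(Z/391Z)^×| / |⟨385⟩| = 352 / 176 = 2.

2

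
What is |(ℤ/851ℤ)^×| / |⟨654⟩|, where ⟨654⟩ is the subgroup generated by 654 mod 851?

4

Since 654 ∈ (Z/851Z)^×, its order divides φ(851) = φ(23·37) = (23−1)·(37−1) = 22·36 = 792 = 2^3 · 3^2 · 11.
Divisors of 792: 1, 2, 3, 4, 6, 8, 9, 11, 12, 18, 22, 24, 33, 36, 44, 66, 72, 88, 99, 132, 198, 264, 396, 792.
Check 654^d mod 851 for each divisor in increasing order:
654^1 ≡ 654 (mod 851)
654^2 ≡ 514 (mod 851)
654^3 ≡ 11 (mod 851)
654^4 ≡ 386 (mod 851)
654^6 ≡ 121 (mod 851)
654^8 ≡ 71 (mod 851)
654^9 ≡ 480 (mod 851)
654^11 ≡ 781 (mod 851)
654^12 ≡ 174 (mod 851)
654^18 ≡ 630 (mod 851)
654^22 ≡ 645 (mod 851)
654^24 ≡ 491 (mod 851)
654^33 ≡ 804 (mod 851)
654^36 ≡ 334 (mod 851)
654^44 ≡ 737 (mod 851)
654^66 ≡ 507 (mod 851)
654^72 ≡ 75 (mod 851)
654^88 ≡ 231 (mod 851)
654^99 ≡ 850 (mod 851)
654^132 ≡ 47 (mod 851)
654^198 ≡ 1 (mod 851) ✓
The order of 654 is 198, so the subgroup it generates has 198 elements.
The index is φ(851) / ord(654) = 792 / 198 = 4.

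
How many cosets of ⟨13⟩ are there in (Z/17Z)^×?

4

By Lagrange's theorem, ord_17(13) divides φ(17) = 17 − 1 = 16 = 2^4.
Divisors of 16: 1, 2, 4, 8, 16.
Check 13^d mod 17 for each divisor in increasing order:
13^1 ≡ 13 (mod 17)
13^2 ≡ 16 (mod 17)
13^4 ≡ 1 (mod 17) ✓
Thus |⟨13⟩| = ord(13) = 4.
[(Z/17Z)^× : ⟨13⟩] = 16/4 = 4.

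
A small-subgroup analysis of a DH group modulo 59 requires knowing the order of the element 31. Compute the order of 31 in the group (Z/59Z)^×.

58

Since 31 ∈ (Z/59Z)^×, its order divides φ(59) = 59 − 1 = 58 = 2 · 29.
Divisors of 58: 1, 2, 29, 58.
Check 31^d mod 59 for each divisor in increasing order:
31^1 ≡ 31
31^2 ≡ 17
31^29 ≡ 58
31^58 ≡ 1
Hence ord(31) = 58.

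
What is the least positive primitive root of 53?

2

φ(53) = 53 − 1 = 52 = 2^2 · 13.
Test candidates g = 2, 3, … against the prime factors q ∈ {2, 13} of φ(53): g is a generator iff g^(52/q) ≢ 1 for every such q.
g = 2: 2^26 ≡ 52; 2^4 ≡ 16 — none is 1, so 2 is a primitive root.
The smallest primitive root modulo 53 is 2.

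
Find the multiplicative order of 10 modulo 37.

3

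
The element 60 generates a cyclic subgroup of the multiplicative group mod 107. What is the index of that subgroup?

ord(60) | φ(107) = 107 − 1 = 106 = 2 · 53.
Divisors of 106: 1, 2, 53, 106.
Compute 60^d (mod 107) for the divisors d until we hit 1:
60^1 ≡ 60
60^2 ≡ 69
60^53 ≡ 106
60^106 ≡ 1
The order of 60 is 106, so the subgroup it generates has 106 elements.
[(Z/107Z)^× : ⟨60⟩] = 106/106 = 1.

1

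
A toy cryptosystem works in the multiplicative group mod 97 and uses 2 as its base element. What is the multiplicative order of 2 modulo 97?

48

The order of 2 must divide φ(97) = 97 − 1 = 96 = 2^5 · 3.
Divisors of 96: 1, 2, 3, 4, 6, 8, 12, 16, 24, 32, 48, 96.
Check 2^d mod 97 for each divisor in increasing order:
2^1 ≡ 2 (mod 97)
2^2 ≡ 4 (mod 97)
2^3 ≡ 8 (mod 97)
2^4 ≡ 16 (mod 97)
2^6 ≡ 64 (mod 97)
2^8 ≡ 62 (mod 97)
2^12 ≡ 22 (mod 97)
2^16 ≡ 61 (mod 97)
2^24 ≡ 96 (mod 97)
2^32 ≡ 35 (mod 97)
2^48 ≡ 1 (mod 97) ✓
So ord_97(2) = 48.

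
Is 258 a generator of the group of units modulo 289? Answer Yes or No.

Yes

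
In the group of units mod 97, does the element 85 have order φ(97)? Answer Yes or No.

No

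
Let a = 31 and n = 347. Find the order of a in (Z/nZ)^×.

173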